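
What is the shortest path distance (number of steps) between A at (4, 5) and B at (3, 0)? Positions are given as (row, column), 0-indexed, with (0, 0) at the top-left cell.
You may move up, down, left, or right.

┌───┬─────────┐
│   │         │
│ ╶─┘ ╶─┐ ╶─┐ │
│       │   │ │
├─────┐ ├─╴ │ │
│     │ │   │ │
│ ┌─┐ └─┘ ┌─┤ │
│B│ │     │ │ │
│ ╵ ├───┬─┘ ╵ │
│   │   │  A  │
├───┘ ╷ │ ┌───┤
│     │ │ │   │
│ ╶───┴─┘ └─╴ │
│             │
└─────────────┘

Finding path from (4, 5) to (3, 0):
Path: (4,5) → (4,6) → (3,6) → (2,6) → (1,6) → (0,6) → (0,5) → (0,4) → (1,4) → (1,5) → (2,5) → (2,4) → (3,4) → (3,3) → (3,2) → (2,2) → (2,1) → (2,0) → (3,0)
Distance: 18 steps

Solution:

┌───┬─────────┐
│   │    ↓ ← ↰│
│ ╶─┘ ╶─┐ ╶─┐ │
│       │↳ ↓│↑│
├─────┐ ├─╴ │ │
│↓ ← ↰│ │↓ ↲│↑│
│ ┌─┐ └─┘ ┌─┤ │
│B│ │↑ ← ↲│ │↑│
│ ╵ ├───┬─┘ ╵ │
│   │   │  A ↑│
├───┘ ╷ │ ┌───┤
│     │ │ │   │
│ ╶───┴─┘ └─╴ │
│             │
└─────────────┘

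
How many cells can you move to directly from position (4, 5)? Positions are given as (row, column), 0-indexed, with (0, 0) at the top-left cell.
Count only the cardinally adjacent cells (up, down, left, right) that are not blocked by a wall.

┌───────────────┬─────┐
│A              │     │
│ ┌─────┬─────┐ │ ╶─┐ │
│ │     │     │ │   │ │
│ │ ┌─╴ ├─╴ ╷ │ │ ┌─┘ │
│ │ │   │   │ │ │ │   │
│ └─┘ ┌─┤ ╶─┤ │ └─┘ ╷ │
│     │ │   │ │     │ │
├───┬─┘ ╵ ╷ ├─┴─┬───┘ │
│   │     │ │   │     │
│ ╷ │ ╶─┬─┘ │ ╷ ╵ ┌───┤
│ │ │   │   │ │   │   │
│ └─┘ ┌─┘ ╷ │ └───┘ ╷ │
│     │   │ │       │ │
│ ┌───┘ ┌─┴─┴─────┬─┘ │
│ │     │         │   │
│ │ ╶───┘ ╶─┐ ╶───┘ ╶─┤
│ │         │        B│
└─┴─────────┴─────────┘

Checking passable neighbors of (4, 5):
Neighbors: (3, 5), (5, 5)
Count: 2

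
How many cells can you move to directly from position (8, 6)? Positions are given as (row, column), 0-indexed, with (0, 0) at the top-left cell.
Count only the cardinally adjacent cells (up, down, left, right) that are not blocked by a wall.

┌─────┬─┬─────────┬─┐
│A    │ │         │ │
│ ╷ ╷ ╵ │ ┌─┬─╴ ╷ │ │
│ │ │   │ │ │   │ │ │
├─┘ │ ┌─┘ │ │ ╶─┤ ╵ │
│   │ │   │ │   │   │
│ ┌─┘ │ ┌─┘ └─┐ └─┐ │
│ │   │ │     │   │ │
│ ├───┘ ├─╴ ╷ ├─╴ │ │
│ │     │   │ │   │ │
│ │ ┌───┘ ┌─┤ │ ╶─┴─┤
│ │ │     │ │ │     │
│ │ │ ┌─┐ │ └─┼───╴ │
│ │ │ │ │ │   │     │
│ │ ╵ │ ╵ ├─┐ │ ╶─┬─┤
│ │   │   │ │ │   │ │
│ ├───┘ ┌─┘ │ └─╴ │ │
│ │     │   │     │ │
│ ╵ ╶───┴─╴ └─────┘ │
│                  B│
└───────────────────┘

Checking passable neighbors of (8, 6):
Neighbors: (7, 6), (8, 7)
Count: 2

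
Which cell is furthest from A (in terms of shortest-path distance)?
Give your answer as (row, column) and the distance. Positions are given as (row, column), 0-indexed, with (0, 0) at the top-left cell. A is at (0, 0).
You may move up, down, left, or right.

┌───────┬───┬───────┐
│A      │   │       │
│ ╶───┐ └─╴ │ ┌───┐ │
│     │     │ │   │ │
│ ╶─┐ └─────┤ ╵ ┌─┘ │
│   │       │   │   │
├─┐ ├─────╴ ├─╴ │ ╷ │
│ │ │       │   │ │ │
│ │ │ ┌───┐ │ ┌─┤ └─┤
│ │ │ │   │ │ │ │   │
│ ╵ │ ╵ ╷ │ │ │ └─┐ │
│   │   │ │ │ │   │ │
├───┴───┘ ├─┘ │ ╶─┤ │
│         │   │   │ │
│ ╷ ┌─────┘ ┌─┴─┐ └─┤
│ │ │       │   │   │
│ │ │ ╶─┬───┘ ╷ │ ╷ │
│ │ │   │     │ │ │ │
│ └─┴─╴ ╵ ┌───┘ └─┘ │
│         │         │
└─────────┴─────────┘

Computing BFS distances from A to all cells:
Furthest cell: (6, 9)
Distance: 55 steps

Path from A to the furthest cell:

┌───────┬───┬───────┐
│A      │   │↱ → → ↓│
│ ╶───┐ └─╴ │ ┌───┐ │
│↳ → ↓│     │↑│   │↓│
│ ╶─┐ └─────┤ ╵ ┌─┘ │
│   │↳ → → ↓│↑ ↰│↓ ↲│
├─┐ ├─────╴ ├─╴ │ ╷ │
│ │ │↓ ← ← ↲│↱ ↑│↓│ │
│ │ │ ┌───┐ │ ┌─┤ └─┤
│ │ │↓│↱ ↓│ │↑│ │↳ ↓│
│ ╵ │ ╵ ╷ │ │ │ └─┐ │
│   │↳ ↑│↓│ │↑│   │↓│
├───┴───┘ ├─┘ │ ╶─┤ │
│↓ ← ← ← ↲│↱ ↑│   │B│
│ ╷ ┌─────┘ ┌─┴─┐ └─┤
│↓│ │↱ → → ↑│   │   │
│ │ │ ╶─┬───┘ ╷ │ ╷ │
│↓│ │↑ ↰│     │ │ │ │
│ └─┴─╴ ╵ ┌───┘ └─┘ │
│↳ → → ↑  │         │
└─────────┴─────────┘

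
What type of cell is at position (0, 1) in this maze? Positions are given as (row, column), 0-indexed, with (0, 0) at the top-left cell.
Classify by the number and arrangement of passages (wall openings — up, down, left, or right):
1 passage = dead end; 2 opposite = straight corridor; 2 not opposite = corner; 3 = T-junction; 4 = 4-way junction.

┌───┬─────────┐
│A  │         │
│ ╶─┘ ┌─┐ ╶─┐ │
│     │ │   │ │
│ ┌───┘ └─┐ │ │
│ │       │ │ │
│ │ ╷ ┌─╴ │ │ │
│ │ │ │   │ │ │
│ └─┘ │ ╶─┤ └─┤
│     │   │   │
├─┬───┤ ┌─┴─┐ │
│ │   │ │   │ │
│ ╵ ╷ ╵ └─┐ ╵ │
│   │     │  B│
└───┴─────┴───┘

Checking cell at (0, 1):
Number of passages: 1
Cell type: dead end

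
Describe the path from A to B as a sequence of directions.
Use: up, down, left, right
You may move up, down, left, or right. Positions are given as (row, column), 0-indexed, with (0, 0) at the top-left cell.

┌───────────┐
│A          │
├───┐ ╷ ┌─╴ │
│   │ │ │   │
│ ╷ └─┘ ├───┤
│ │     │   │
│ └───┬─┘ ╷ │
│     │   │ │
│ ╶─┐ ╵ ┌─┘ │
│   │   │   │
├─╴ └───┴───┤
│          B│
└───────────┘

Finding the path and converting it to directions:
Path through cells: (0,0) → (0,1) → (0,2) → (0,3) → (1,3) → (2,3) → (2,2) → (2,1) → (1,1) → (1,0) → (2,0) → (3,0) → (4,0) → (4,1) → (5,1) → (5,2) → (5,3) → (5,4) → (5,5)
Directions: right, right, right, down, down, left, left, up, left, down, down, down, right, down, right, right, right, right

Solution:

┌───────────┐
│A → → ↓    │
├───┐ ╷ ┌─╴ │
│↓ ↰│ │↓│   │
│ ╷ └─┘ ├───┤
│↓│↑ ← ↲│   │
│ └───┬─┘ ╷ │
│↓    │   │ │
│ ╶─┐ ╵ ┌─┘ │
│↳ ↓│   │   │
├─╴ └───┴───┤
│  ↳ → → → B│
└───────────┘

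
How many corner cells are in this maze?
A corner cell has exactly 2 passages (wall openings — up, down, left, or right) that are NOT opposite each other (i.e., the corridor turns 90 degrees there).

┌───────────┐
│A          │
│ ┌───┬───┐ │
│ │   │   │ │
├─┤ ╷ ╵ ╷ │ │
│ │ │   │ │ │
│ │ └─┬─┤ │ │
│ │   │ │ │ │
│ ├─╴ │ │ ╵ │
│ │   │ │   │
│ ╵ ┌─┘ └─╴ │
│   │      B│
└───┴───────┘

Counting corner cells (2 non-opposite passages):
Total corners: 16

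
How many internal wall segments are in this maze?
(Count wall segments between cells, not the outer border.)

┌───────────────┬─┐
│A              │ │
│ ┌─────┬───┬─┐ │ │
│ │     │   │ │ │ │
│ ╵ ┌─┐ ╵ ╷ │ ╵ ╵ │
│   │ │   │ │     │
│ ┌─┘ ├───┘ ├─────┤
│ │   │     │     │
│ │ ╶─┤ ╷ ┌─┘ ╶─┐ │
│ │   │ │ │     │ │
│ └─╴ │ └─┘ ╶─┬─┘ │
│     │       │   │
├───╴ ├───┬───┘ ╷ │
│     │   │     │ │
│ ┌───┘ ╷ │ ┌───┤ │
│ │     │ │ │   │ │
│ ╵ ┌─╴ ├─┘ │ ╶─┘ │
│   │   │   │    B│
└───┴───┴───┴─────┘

Counting internal wall segments:
Total internal walls: 64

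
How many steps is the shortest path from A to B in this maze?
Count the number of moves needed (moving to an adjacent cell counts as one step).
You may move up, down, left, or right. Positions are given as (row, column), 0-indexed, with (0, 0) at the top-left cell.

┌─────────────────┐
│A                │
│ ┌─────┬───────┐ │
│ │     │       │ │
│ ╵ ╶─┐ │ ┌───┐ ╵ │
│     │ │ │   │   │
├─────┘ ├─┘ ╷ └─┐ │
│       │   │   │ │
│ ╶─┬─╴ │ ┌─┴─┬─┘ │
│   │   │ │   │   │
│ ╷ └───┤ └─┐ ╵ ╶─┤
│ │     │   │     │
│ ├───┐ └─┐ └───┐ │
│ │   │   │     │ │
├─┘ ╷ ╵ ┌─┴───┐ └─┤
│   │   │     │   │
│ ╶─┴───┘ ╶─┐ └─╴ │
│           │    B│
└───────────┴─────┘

Using BFS to find shortest path:
Start: (0, 0), End: (8, 8)
Path found:
(0,0) → (1,0) → (2,0) → (2,1) → (1,1) → (1,2) → (1,3) → (2,3) → (3,3) → (3,2) → (3,1) → (3,0) → (4,0) → (4,1) → (5,1) → (5,2) → (5,3) → (6,3) → (7,3) → (7,2) → (6,2) → (6,1) → (7,1) → (7,0) → (8,0) → (8,1) → (8,2) → (8,3) → (8,4) → (7,4) → (7,5) → (7,6) → (8,6) → (8,7) → (8,8)
Number of steps: 34

Solution:

┌─────────────────┐
│A                │
│ ┌─────┬───────┐ │
│↓│↱ → ↓│       │ │
│ ╵ ╶─┐ │ ┌───┐ ╵ │
│↳ ↑  │↓│ │   │   │
├─────┘ ├─┘ ╷ └─┐ │
│↓ ← ← ↲│   │   │ │
│ ╶─┬─╴ │ ┌─┴─┬─┘ │
│↳ ↓│   │ │   │   │
│ ╷ └───┤ └─┐ ╵ ╶─┤
│ │↳ → ↓│   │     │
│ ├───┐ └─┐ └───┐ │
│ │↓ ↰│↓  │     │ │
├─┘ ╷ ╵ ┌─┴───┐ └─┤
│↓ ↲│↑ ↲│↱ → ↓│   │
│ ╶─┴───┘ ╶─┐ └─╴ │
│↳ → → → ↑  │↳ → B│
└───────────┴─────┘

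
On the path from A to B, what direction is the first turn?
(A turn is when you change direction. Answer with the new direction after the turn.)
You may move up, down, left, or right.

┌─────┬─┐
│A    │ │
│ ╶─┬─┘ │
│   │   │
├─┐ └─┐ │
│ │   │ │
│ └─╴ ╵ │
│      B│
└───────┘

Directions: down, right, down, right, down, right
First turn direction: right

Solution:

┌─────┬─┐
│A    │ │
│ ╶─┬─┘ │
│↳ ↓│   │
├─┐ └─┐ │
│ │↳ ↓│ │
│ └─╴ ╵ │
│    ↳ B│
└───────┘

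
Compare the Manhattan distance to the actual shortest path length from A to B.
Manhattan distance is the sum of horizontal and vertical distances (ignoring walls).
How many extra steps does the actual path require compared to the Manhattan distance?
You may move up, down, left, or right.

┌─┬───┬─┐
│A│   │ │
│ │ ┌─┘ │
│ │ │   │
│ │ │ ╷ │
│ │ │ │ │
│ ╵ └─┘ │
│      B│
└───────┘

Manhattan distance: |3 - 0| + |3 - 0| = 6
Actual path length: 6
Extra steps: 6 - 6 = 0

Solution:

┌─┬───┬─┐
│A│   │ │
│ │ ┌─┘ │
│↓│ │   │
│ │ │ ╷ │
│↓│ │ │ │
│ ╵ └─┘ │
│↳ → → B│
└───────┘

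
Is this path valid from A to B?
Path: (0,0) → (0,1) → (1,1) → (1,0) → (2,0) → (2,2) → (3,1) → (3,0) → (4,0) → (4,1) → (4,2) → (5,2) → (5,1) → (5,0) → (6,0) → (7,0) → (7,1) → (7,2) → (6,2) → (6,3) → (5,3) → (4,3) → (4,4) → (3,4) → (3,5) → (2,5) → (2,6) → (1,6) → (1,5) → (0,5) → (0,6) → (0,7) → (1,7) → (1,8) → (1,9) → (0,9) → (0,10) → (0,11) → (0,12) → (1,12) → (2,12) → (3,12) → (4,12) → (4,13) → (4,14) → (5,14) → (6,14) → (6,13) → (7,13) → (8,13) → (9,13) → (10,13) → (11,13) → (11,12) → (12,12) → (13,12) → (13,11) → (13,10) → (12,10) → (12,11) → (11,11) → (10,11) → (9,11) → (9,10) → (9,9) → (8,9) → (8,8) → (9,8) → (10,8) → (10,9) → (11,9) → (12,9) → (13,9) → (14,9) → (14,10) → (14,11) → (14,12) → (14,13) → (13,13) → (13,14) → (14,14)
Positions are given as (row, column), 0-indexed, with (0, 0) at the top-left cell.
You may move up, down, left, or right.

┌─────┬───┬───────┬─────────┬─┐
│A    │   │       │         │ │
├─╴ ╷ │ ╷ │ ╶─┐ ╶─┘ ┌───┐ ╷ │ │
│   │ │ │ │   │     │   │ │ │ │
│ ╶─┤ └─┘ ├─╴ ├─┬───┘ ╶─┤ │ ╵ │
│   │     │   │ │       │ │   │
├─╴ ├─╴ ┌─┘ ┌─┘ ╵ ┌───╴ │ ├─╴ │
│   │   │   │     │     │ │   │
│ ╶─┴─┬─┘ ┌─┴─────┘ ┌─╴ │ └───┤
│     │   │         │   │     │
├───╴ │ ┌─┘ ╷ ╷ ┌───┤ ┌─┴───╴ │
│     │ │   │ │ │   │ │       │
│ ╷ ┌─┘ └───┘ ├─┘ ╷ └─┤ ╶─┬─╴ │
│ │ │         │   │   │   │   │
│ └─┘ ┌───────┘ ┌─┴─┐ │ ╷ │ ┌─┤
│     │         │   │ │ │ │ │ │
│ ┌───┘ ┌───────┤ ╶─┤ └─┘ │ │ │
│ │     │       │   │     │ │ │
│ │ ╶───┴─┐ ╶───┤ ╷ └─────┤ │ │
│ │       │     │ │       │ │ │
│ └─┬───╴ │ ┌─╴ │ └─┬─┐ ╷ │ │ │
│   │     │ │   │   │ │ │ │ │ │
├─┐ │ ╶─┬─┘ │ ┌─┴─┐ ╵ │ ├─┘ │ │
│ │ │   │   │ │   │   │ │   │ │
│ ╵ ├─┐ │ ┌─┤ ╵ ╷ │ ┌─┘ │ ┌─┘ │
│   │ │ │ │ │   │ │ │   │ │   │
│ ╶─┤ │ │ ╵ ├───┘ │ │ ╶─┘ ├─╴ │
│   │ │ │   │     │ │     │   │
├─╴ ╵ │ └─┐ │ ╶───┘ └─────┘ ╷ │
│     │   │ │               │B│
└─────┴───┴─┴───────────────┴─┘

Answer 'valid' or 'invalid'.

Checking path validity:
Result: Invalid move at step 5: cannot move from (2, 0) to (2, 2).

invalid

Correct solution:

┌─────┬───┬───────┬─────────┬─┐
│A ↓  │   │↱ → ↓  │↱ → → ↓  │ │
├─╴ ╷ │ ╷ │ ╶─┐ ╶─┘ ┌───┐ ╷ │ │
│↓ ↲│ │ │ │↑ ↰│↳ → ↑│   │↓│ │ │
│ ╶─┤ └─┘ ├─╴ ├─┬───┘ ╶─┤ │ ╵ │
│↳ ↓│     │↱ ↑│ │       │↓│   │
├─╴ ├─╴ ┌─┘ ┌─┘ ╵ ┌───╴ │ ├─╴ │
│↓ ↲│   │↱ ↑│     │     │↓│   │
│ ╶─┴─┬─┘ ┌─┴─────┘ ┌─╴ │ └───┤
│↳ → ↓│↱ ↑│         │   │↳ → ↓│
├───╴ │ ┌─┘ ╷ ╷ ┌───┤ ┌─┴───╴ │
│↓ ← ↲│↑│   │ │ │   │ │      ↓│
│ ╷ ┌─┘ └───┘ ├─┘ ╷ └─┤ ╶─┬─╴ │
│↓│ │↱ ↑      │   │   │   │↓ ↲│
│ └─┘ ┌───────┘ ┌─┴─┐ │ ╷ │ ┌─┤
│↳ → ↑│         │   │ │ │ │↓│ │
│ ┌───┘ ┌───────┤ ╶─┤ └─┘ │ │ │
│ │     │       │↓ ↰│     │↓│ │
│ │ ╶───┴─┐ ╶───┤ ╷ └─────┤ │ │
│ │       │     │↓│↑ ← ↰  │↓│ │
│ └─┬───╴ │ ┌─╴ │ └─┬─┐ ╷ │ │ │
│   │     │ │   │↳ ↓│ │↑│ │↓│ │
├─┐ │ ╶─┬─┘ │ ┌─┴─┐ ╵ │ ├─┘ │ │
│ │ │   │   │ │   │↓  │↑│↓ ↲│ │
│ ╵ ├─┐ │ ┌─┤ ╵ ╷ │ ┌─┘ │ ┌─┘ │
│   │ │ │ │ │   │ │↓│↱ ↑│↓│   │
│ ╶─┤ │ │ ╵ ├───┘ │ │ ╶─┘ ├─╴ │
│   │ │ │   │     │↓│↑ ← ↲│↱ ↓│
├─╴ ╵ │ └─┐ │ ╶───┘ └─────┘ ╷ │
│     │   │ │      ↳ → → → ↑│B│
└─────┴───┴─┴───────────────┴─┘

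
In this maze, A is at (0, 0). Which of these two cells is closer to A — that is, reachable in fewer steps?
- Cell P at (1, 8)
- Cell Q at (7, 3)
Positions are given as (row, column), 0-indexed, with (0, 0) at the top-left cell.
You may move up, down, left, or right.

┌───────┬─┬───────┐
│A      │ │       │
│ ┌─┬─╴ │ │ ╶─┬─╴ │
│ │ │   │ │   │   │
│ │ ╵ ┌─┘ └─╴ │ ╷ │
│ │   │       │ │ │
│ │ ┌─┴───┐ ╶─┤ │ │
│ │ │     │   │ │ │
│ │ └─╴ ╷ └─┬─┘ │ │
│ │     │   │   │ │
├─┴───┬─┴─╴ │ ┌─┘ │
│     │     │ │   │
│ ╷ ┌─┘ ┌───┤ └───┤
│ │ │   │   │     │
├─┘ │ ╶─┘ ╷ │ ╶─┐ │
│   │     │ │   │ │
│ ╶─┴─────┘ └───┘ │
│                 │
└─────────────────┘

Shortest path A → P at (1, 8): 41 steps
Shortest path A → Q at (7, 3): 22 steps

Q is closer (22 steps vs 41 steps).

Path to P:

┌───────┬─┬───────┐
│A → → ↓│ │       │
│ ┌─┬─╴ │ │ ╶─┬─╴ │
│ │ │↓ ↲│ │   │↱ P│
│ │ ╵ ┌─┘ └─╴ │ ╷ │
│ │↓ ↲│       │↑│ │
│ │ ┌─┴───┐ ╶─┤ │ │
│ │↓│  ↱ ↓│   │↑│ │
│ │ └─╴ ╷ └─┬─┘ │ │
│ │↳ → ↑│↳ ↓│↱ ↑│ │
├─┴───┬─┴─╴ │ ┌─┘ │
│     │↓ ← ↲│↑│   │
│ ╷ ┌─┘ ┌───┤ └───┤
│ │ │↓ ↲│↱ ↓│↑ ← ↰│
├─┘ │ ╶─┘ ╷ │ ╶─┐ │
│   │↳ → ↑│↓│   │↑│
│ ╶─┴─────┘ └───┘ │
│          ↳ → → ↑│
└─────────────────┘

Path to Q:

┌───────┬─┬───────┐
│A → → ↓│ │       │
│ ┌─┬─╴ │ │ ╶─┬─╴ │
│ │ │↓ ↲│ │   │   │
│ │ ╵ ┌─┘ └─╴ │ ╷ │
│ │↓ ↲│       │ │ │
│ │ ┌─┴───┐ ╶─┤ │ │
│ │↓│  ↱ ↓│   │ │ │
│ │ └─╴ ╷ └─┬─┘ │ │
│ │↳ → ↑│↳ ↓│   │ │
├─┴───┬─┴─╴ │ ┌─┘ │
│     │↓ ← ↲│ │   │
│ ╷ ┌─┘ ┌───┤ └───┤
│ │ │↓ ↲│   │     │
├─┘ │ ╶─┘ ╷ │ ╶─┐ │
│   │↳ Q  │ │   │ │
│ ╶─┴─────┘ └───┘ │
│                 │
└─────────────────┘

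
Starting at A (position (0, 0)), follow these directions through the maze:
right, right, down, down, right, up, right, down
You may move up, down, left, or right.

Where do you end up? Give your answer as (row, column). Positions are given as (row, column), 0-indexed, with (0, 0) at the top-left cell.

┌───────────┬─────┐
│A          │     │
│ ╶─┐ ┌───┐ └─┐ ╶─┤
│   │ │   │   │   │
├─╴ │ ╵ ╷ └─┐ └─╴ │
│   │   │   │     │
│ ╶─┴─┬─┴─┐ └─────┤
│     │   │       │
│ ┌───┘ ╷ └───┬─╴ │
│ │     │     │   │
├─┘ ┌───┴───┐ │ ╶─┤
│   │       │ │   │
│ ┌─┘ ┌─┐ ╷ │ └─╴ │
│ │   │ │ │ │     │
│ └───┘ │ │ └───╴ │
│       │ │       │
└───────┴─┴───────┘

Following directions step by step:
Start: (0, 0)
  right: (0, 0) → (0, 1)
  right: (0, 1) → (0, 2)
  down: (0, 2) → (1, 2)
  down: (1, 2) → (2, 2)
  right: (2, 2) → (2, 3)
  up: (2, 3) → (1, 3)
  right: (1, 3) → (1, 4)
  down: (1, 4) → (2, 4)
Final position: (2, 4)

Path taken:

┌───────────┬─────┐
│A → ↓      │     │
│ ╶─┐ ┌───┐ └─┐ ╶─┤
│   │↓│↱ ↓│   │   │
├─╴ │ ╵ ╷ └─┐ └─╴ │
│   │↳ ↑│B  │     │
│ ╶─┴─┬─┴─┐ └─────┤
│     │   │       │
│ ┌───┘ ╷ └───┬─╴ │
│ │     │     │   │
├─┘ ┌───┴───┐ │ ╶─┤
│   │       │ │   │
│ ┌─┘ ┌─┐ ╷ │ └─╴ │
│ │   │ │ │ │     │
│ └───┘ │ │ └───╴ │
│       │ │       │
└───────┴─┴───────┘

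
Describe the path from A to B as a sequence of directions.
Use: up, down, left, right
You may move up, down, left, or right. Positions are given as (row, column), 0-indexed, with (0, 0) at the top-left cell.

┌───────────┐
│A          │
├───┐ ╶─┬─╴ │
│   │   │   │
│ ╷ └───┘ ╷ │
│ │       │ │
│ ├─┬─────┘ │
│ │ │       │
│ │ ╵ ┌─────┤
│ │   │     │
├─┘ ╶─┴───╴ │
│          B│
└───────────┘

Finding the path and converting it to directions:
Path through cells: (0,0) → (0,1) → (0,2) → (0,3) → (0,4) → (0,5) → (1,5) → (2,5) → (3,5) → (3,4) → (3,3) → (3,2) → (4,2) → (4,1) → (5,1) → (5,2) → (5,3) → (5,4) → (5,5)
Directions: right, right, right, right, right, down, down, down, left, left, left, down, left, down, right, right, right, right

Solution:

┌───────────┐
│A → → → → ↓│
├───┐ ╶─┬─╴ │
│   │   │  ↓│
│ ╷ └───┘ ╷ │
│ │       │↓│
│ ├─┬─────┘ │
│ │ │↓ ← ← ↲│
│ │ ╵ ┌─────┤
│ │↓ ↲│     │
├─┘ ╶─┴───╴ │
│  ↳ → → → B│
└───────────┘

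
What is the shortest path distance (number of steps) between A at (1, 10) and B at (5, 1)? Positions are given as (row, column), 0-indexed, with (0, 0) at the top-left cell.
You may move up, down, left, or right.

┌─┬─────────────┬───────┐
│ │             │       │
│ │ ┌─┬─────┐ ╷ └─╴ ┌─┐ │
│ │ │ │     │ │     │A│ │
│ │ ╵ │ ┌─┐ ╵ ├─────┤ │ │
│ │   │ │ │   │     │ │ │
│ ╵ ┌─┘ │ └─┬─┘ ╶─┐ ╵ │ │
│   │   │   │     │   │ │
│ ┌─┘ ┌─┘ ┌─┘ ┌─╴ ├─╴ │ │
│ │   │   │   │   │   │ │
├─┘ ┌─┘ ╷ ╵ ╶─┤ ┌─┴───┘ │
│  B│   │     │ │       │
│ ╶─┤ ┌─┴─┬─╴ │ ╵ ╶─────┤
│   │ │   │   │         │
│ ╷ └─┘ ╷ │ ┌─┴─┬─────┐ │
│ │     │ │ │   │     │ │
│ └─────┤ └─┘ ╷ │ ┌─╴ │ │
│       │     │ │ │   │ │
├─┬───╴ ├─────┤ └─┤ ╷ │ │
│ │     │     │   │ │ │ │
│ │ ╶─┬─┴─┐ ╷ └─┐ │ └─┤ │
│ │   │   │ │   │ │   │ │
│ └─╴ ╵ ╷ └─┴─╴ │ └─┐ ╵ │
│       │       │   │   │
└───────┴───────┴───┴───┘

Finding path from (1, 10) to (5, 1):
Path: (1,10) → (2,10) → (3,10) → (3,9) → (2,9) → (2,8) → (2,7) → (3,7) → (3,8) → (4,8) → (4,7) → (5,7) → (6,7) → (6,8) → (5,8) → (5,9) → (5,10) → (5,11) → (4,11) → (3,11) → (2,11) → (1,11) → (0,11) → (0,10) → (0,9) → (1,9) → (1,8) → (1,7) → (0,7) → (0,6) → (1,6) → (2,6) → (2,5) → (1,5) → (1,4) → (1,3) → (2,3) → (3,3) → (3,2) → (4,2) → (4,1) → (5,1)
Distance: 41 steps

Solution:

┌─┬─────────────┬───────┐
│ │          ↓ ↰│  ↓ ← ↰│
│ │ ┌─┬─────┐ ╷ └─╴ ┌─┐ │
│ │ │ │↓ ← ↰│↓│↑ ← ↲│A│↑│
│ │ ╵ │ ┌─┐ ╵ ├─────┤ │ │
│ │   │↓│ │↑ ↲│↓ ← ↰│↓│↑│
│ ╵ ┌─┘ │ └─┬─┘ ╶─┐ ╵ │ │
│   │↓ ↲│   │  ↳ ↓│↑ ↲│↑│
│ ┌─┘ ┌─┘ ┌─┘ ┌─╴ ├─╴ │ │
│ │↓ ↲│   │   │↓ ↲│   │↑│
├─┘ ┌─┘ ╷ ╵ ╶─┤ ┌─┴───┘ │
│  B│   │     │↓│↱ → → ↑│
│ ╶─┤ ┌─┴─┬─╴ │ ╵ ╶─────┤
│   │ │   │   │↳ ↑      │
│ ╷ └─┘ ╷ │ ┌─┴─┬─────┐ │
│ │     │ │ │   │     │ │
│ └─────┤ └─┘ ╷ │ ┌─╴ │ │
│       │     │ │ │   │ │
├─┬───╴ ├─────┤ └─┤ ╷ │ │
│ │     │     │   │ │ │ │
│ │ ╶─┬─┴─┐ ╷ └─┐ │ └─┤ │
│ │   │   │ │   │ │   │ │
│ └─╴ ╵ ╷ └─┴─╴ │ └─┐ ╵ │
│       │       │   │   │
└───────┴───────┴───┴───┘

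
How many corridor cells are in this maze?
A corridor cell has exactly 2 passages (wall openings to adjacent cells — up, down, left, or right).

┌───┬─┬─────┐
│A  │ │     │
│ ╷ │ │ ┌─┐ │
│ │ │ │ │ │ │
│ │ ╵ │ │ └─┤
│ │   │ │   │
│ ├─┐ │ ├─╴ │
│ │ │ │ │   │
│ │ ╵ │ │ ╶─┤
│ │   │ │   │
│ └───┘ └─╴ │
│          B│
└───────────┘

Counting cells with exactly 2 passages:
Total corridor cells: 30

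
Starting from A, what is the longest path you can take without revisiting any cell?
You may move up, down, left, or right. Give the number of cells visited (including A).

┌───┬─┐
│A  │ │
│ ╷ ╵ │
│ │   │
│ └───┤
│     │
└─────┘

Finding longest simple path using DFS:
Start: (0, 0)
Longest path visits 5 cells
Path: A → down → down → right → right

Solution:

┌───┬─┐
│A  │ │
│ ╷ ╵ │
│↓│   │
│ └───┤
│↳ → B│
└─────┘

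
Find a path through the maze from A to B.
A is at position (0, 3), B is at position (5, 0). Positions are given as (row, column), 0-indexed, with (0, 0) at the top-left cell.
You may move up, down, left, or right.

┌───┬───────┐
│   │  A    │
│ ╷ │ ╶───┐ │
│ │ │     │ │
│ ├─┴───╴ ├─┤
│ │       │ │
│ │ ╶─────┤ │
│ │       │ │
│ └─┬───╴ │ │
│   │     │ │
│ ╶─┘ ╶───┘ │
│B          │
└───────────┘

Finding the shortest path from (0, 3) to (5, 0):
Path length: 18 steps
Directions: left → down → right → right → down → left → left → left → down → right → right → right → down → left → left → down → left → left

Solution:

┌───┬───────┐
│   │↓ A    │
│ ╷ │ ╶───┐ │
│ │ │↳ → ↓│ │
│ ├─┴───╴ ├─┤
│ │↓ ← ← ↲│ │
│ │ ╶─────┤ │
│ │↳ → → ↓│ │
│ └─┬───╴ │ │
│   │↓ ← ↲│ │
│ ╶─┘ ╶───┘ │
│B ← ↲      │
└───────────┘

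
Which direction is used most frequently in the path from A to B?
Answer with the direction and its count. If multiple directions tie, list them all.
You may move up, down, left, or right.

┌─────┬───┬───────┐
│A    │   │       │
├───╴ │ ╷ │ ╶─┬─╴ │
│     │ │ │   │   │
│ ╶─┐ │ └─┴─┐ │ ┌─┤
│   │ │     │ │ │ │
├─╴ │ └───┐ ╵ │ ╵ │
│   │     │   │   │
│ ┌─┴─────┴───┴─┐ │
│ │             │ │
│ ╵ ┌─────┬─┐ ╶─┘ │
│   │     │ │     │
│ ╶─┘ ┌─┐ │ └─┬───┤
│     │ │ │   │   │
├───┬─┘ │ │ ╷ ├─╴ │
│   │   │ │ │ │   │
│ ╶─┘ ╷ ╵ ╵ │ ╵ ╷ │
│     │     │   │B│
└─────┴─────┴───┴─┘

Directions: right, right, down, left, left, down, right, down, left, down, down, down, right, right, up, right, right, down, down, down, right, up, up, right, down, down, right, up, right, down
Counts: {'right': 11, 'down': 12, 'left': 3, 'up': 4}
Most common: down (12 times)

Solution:

┌─────┬───┬───────┐
│A → ↓│   │       │
├───╴ │ ╷ │ ╶─┬─╴ │
│↓ ← ↲│ │ │   │   │
│ ╶─┐ │ └─┴─┐ │ ┌─┤
│↳ ↓│ │     │ │ │ │
├─╴ │ └───┐ ╵ │ ╵ │
│↓ ↲│     │   │   │
│ ┌─┴─────┴───┴─┐ │
│↓│             │ │
│ ╵ ┌─────┬─┐ ╶─┘ │
│↓  │↱ → ↓│ │     │
│ ╶─┘ ┌─┐ │ └─┬───┤
│↳ → ↑│ │↓│↱ ↓│   │
├───┬─┘ │ │ ╷ ├─╴ │
│   │   │↓│↑│↓│↱ ↓│
│ ╶─┘ ╷ ╵ ╵ │ ╵ ╷ │
│     │  ↳ ↑│↳ ↑│B│
└─────┴─────┴───┴─┘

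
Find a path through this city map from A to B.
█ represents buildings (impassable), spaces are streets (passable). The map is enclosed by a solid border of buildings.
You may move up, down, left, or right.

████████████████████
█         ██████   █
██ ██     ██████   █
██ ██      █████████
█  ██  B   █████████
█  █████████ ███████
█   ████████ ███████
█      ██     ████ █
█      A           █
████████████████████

Finding the shortest path from A to B:
Movement: cardinal only
Path length: 20 steps
Directions: left → up → left → left → left → up → left → up → up → up → up → up → right → right → right → down → down → down → right → right

Solution:

████████████████████
█ ↱→→↓    ██████   █
██↑██↓    ██████   █
██↑██↓     █████████
█ ↑██↳→B   █████████
█ ↑█████████ ███████
█ ↑↰████████ ███████
█  ↑←←↰██     ████ █
█     ↑A           █
████████████████████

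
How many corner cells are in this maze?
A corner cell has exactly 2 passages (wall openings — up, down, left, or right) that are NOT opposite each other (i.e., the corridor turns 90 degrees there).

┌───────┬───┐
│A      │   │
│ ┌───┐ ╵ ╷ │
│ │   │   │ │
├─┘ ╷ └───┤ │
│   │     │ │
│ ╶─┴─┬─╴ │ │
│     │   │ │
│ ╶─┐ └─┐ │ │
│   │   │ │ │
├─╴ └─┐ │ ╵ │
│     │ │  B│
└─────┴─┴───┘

Counting corner cells (2 non-opposite passages):
Total corners: 19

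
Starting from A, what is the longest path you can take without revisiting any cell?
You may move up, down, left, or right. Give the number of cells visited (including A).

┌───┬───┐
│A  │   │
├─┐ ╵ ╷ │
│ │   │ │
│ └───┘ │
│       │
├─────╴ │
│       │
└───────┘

Finding longest simple path using DFS:
Start: (0, 0)
Longest path visits 12 cells
Path: A → right → down → right → up → right → down → down → down → left → left → left

Solution:

┌───┬───┐
│A ↓│↱ ↓│
├─┐ ╵ ╷ │
│ │↳ ↑│↓│
│ └───┘ │
│      ↓│
├─────╴ │
│B ← ← ↲│
└───────┘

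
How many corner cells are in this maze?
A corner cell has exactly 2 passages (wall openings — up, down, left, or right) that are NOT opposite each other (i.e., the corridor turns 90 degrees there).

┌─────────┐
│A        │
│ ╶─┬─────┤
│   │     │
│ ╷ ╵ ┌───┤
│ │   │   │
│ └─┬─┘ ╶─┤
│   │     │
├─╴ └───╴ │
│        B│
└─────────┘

Counting corner cells (2 non-opposite passages):
Total corners: 10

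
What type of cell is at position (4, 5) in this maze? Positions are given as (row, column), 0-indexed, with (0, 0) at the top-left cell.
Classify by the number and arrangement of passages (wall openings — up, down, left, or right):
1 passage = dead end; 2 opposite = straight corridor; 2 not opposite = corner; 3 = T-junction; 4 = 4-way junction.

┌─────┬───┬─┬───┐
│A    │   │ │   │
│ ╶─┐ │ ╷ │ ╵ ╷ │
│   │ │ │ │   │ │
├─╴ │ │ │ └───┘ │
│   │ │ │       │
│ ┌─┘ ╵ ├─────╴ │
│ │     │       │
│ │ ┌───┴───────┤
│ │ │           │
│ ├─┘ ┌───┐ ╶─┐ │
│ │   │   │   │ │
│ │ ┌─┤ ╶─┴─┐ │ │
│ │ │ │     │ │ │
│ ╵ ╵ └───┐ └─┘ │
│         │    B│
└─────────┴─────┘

Checking cell at (4, 5):
Number of passages: 3
Cell type: T-junction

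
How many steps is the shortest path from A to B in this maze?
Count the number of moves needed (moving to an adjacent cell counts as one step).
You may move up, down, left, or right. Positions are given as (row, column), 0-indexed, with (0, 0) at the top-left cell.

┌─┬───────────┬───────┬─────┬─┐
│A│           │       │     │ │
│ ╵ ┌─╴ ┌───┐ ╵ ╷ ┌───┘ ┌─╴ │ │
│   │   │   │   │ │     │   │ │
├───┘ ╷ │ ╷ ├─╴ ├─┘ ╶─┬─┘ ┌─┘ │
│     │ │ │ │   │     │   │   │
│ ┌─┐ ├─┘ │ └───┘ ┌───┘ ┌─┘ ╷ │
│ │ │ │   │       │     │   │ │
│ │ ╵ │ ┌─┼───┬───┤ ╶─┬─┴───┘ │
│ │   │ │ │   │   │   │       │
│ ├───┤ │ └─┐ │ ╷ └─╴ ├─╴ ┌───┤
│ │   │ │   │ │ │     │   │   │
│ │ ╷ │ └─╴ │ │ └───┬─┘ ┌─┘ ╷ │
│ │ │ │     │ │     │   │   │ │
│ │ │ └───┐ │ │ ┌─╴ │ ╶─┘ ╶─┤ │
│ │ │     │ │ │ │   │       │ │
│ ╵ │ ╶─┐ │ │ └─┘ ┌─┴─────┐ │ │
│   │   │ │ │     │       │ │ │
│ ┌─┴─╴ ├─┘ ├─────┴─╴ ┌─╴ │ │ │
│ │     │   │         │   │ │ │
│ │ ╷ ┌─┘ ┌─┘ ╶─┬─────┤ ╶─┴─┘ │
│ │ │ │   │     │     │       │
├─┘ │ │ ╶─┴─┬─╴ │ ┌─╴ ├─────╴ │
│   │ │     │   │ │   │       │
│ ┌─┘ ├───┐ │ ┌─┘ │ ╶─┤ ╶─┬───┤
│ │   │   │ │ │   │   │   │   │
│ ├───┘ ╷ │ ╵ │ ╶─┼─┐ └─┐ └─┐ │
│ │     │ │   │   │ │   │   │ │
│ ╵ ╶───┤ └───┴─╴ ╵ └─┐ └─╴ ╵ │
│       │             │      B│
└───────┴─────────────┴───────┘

Using BFS to find shortest path:
Start: (0, 0), End: (14, 14)
Path found:
(0,0) → (1,0) → (1,1) → (0,1) → (0,2) → (0,3) → (1,3) → (1,2) → (2,2) → (2,1) → (2,0) → (3,0) → (4,0) → (5,0) → (6,0) → (7,0) → (8,0) → (8,1) → (7,1) → (6,1) → (5,1) → (5,2) → (6,2) → (7,2) → (8,2) → (8,3) → (9,3) → (9,2) → (9,1) → (10,1) → (11,1) → (11,0) → (12,0) → (13,0) → (14,0) → (14,1) → (13,1) → (13,2) → (13,3) → (12,3) → (12,4) → (13,4) → (14,4) → (14,5) → (14,6) → (14,7) → (14,8) → (13,8) → (13,7) → (12,7) → (12,8) → (11,8) → (10,8) → (10,9) → (10,10) → (11,10) → (11,9) → (12,9) → (12,10) → (13,10) → (13,11) → (14,11) → (14,12) → (14,13) → (14,14)
Number of steps: 64

Solution:

┌─┬───────────┬───────┬─────┬─┐
│A│↱ → ↓      │       │     │ │
│ ╵ ┌─╴ ┌───┐ ╵ ╷ ┌───┘ ┌─╴ │ │
│↳ ↑│↓ ↲│   │   │ │     │   │ │
├───┘ ╷ │ ╷ ├─╴ ├─┘ ╶─┬─┘ ┌─┘ │
│↓ ← ↲│ │ │ │   │     │   │   │
│ ┌─┐ ├─┘ │ └───┘ ┌───┘ ┌─┘ ╷ │
│↓│ │ │   │       │     │   │ │
│ │ ╵ │ ┌─┼───┬───┤ ╶─┬─┴───┘ │
│↓│   │ │ │   │   │   │       │
│ ├───┤ │ └─┐ │ ╷ └─╴ ├─╴ ┌───┤
│↓│↱ ↓│ │   │ │ │     │   │   │
│ │ ╷ │ └─╴ │ │ └───┬─┘ ┌─┘ ╷ │
│↓│↑│↓│     │ │     │   │   │ │
│ │ │ └───┐ │ │ ┌─╴ │ ╶─┘ ╶─┤ │
│↓│↑│↓    │ │ │ │   │       │ │
│ ╵ │ ╶─┐ │ │ └─┘ ┌─┴─────┐ │ │
│↳ ↑│↳ ↓│ │ │     │       │ │ │
│ ┌─┴─╴ ├─┘ ├─────┴─╴ ┌─╴ │ │ │
│ │↓ ← ↲│   │         │   │ │ │
│ │ ╷ ┌─┘ ┌─┘ ╶─┬─────┤ ╶─┴─┘ │
│ │↓│ │   │     │↱ → ↓│       │
├─┘ │ │ ╶─┴─┬─╴ │ ┌─╴ ├─────╴ │
│↓ ↲│ │     │   │↑│↓ ↲│       │
│ ┌─┘ ├───┐ │ ┌─┘ │ ╶─┤ ╶─┬───┤
│↓│   │↱ ↓│ │ │↱ ↑│↳ ↓│   │   │
│ ├───┘ ╷ │ ╵ │ ╶─┼─┐ └─┐ └─┐ │
│↓│↱ → ↑│↓│   │↑ ↰│ │↳ ↓│   │ │
│ ╵ ╶───┤ └───┴─╴ ╵ └─┐ └─╴ ╵ │
│↳ ↑    │↳ → → → ↑    │↳ → → B│
└───────┴─────────────┴───────┘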